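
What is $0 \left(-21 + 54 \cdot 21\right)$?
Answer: $0$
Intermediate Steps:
$0 \left(-21 + 54 \cdot 21\right) = 0 \left(-21 + 1134\right) = 0 \cdot 1113 = 0$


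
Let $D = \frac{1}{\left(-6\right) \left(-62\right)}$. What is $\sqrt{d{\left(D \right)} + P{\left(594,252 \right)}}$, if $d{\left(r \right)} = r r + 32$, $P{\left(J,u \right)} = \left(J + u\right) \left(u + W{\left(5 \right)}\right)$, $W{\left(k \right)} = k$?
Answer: $\frac{\sqrt{30092154337}}{372} \approx 466.32$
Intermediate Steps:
$P{\left(J,u \right)} = \left(5 + u\right) \left(J + u\right)$ ($P{\left(J,u \right)} = \left(J + u\right) \left(u + 5\right) = \left(J + u\right) \left(5 + u\right) = \left(5 + u\right) \left(J + u\right)$)
$D = \frac{1}{372} \approx 0.0026882$
$d{\left(r \right)} = 32 + r^{2}$ ($d{\left(r \right)} = r^{2} + 32 = 32 + r^{2}$)
$\sqrt{d{\left(D \right)} + P{\left(594,252 \right)}} = \sqrt{\left(32 + \left(\frac{1}{372}\right)^{2}\right) + \left(252^{2} + 5 \cdot 594 + 5 \cdot 252 + 594 \cdot 252\right)} = \sqrt{\left(32 + \frac{1}{138384}\right) + \left(63504 + 2970 + 1260 + 149688\right)} = \sqrt{\frac{4428289}{138384} + 217422} = \sqrt{\frac{30092154337}{138384}} = \frac{\sqrt{30092154337}}{372}$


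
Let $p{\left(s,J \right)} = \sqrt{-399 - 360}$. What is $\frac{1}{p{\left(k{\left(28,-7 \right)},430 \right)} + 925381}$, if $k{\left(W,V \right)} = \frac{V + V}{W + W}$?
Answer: $\frac{925381}{856329995920} - \frac{i \sqrt{759}}{856329995920} \approx 1.0806 \cdot 10^{-6} - 3.2172 \cdot 10^{-11} i$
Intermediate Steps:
$k{\left(W,V \right)} = \frac{V}{W}$ ($k{\left(W,V \right)} = \frac{2 V}{2 W} = 2 V \frac{1}{2 W} = \frac{V}{W}$)
$p{\left(s,J \right)} = i \sqrt{759}$ ($p{\left(s,J \right)} = \sqrt{-759} = i \sqrt{759}$)
$\frac{1}{p{\left(k{\left(28,-7 \right)},430 \right)} + 925381} = \frac{1}{i \sqrt{759} + 925381} = \frac{1}{925381 + i \sqrt{759}}$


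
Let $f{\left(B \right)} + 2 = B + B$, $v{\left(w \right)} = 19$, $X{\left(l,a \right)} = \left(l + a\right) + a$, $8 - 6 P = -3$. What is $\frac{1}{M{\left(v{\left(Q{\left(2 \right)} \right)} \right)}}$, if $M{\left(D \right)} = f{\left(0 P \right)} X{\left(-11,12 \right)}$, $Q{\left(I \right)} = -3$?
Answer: $- \frac{1}{26} \approx -0.038462$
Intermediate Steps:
$P = \frac{11}{6}$ ($P = \frac{4}{3} - - \frac{1}{2} = \frac{4}{3} + \frac{1}{2} = \frac{11}{6} \approx 1.8333$)
$X{\left(l,a \right)} = l + 2 a$ ($X{\left(l,a \right)} = \left(a + l\right) + a = l + 2 a$)
$f{\left(B \right)} = -2 + 2 B$ ($f{\left(B \right)} = -2 + \left(B + B\right) = -2 + 2 B$)
$M{\left(D \right)} = -26$ ($M{\left(D \right)} = \left(-2 + 2 \cdot 0 \cdot \frac{11}{6}\right) \left(-11 + 2 \cdot 12\right) = \left(-2 + 2 \cdot 0\right) \left(-11 + 24\right) = \left(-2 + 0\right) 13 = \left(-2\right) 13 = -26$)
$\frac{1}{M{\left(v{\left(Q{\left(2 \right)} \right)} \right)}} = \frac{1}{-26} = - \frac{1}{26}$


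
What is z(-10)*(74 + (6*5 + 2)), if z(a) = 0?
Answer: 0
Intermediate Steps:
z(-10)*(74 + (6*5 + 2)) = 0*(74 + (6*5 + 2)) = 0*(74 + (30 + 2)) = 0*(74 + 32) = 0*106 = 0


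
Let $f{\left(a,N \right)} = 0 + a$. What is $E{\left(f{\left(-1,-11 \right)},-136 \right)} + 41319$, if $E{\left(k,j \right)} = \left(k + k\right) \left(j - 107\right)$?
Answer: $41805$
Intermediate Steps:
$f{\left(a,N \right)} = a$
$E{\left(k,j \right)} = 2 k \left(-107 + j\right)$
$E{\left(f{\left(-1,-11 \right)},-136 \right)} + 41319 = 2 \left(-1\right) \left(-107 - 136\right) + 41319 = 2 \left(-1\right) \left(-243\right) + 41319 = 486 + 41319 = 41805$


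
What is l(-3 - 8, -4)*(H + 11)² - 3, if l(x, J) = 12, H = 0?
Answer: 1449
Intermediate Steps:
l(-3 - 8, -4)*(H + 11)² - 3 = 12*(0 + 11)² - 3 = 12*11² - 3 = 12*121 - 3 = 1452 - 3 = 1449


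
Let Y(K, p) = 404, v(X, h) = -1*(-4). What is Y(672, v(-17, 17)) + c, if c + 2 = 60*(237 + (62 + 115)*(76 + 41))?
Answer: 1257162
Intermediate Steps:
v(X, h) = 4
c = 1256758 (c = -2 + 60*(237 + (62 + 115)*(76 + 41)) = -2 + 60*(237 + 177*117) = -2 + 60*(237 + 20709) = -2 + 60*20946 = -2 + 1256760 = 1256758)
Y(672, v(-17, 17)) + c = 404 + 1256758 = 1257162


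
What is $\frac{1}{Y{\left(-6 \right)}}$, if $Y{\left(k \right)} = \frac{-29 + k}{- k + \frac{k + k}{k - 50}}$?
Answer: $- \frac{87}{490} \approx -0.17755$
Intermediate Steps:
$Y{\left(k \right)} = \frac{-29 + k}{- k + \frac{2 k}{-50 + k}}$
$\frac{1}{Y{\left(-6 \right)}} = \frac{1}{\frac{1}{-6} \frac{1}{-52 - 6} \left(-1450 - \left(-6\right)^{2} + 79 \left(-6\right)\right)} = \frac{1}{\left(- \frac{1}{6}\right) \frac{1}{-58} \left(-1450 - 36 - 474\right)} = \frac{1}{\left(- \frac{1}{6}\right) \left(- \frac{1}{58}\right) \left(-1450 - 36 - 474\right)} = \frac{1}{\left(- \frac{1}{6}\right) \left(- \frac{1}{58}\right) \left(-1960\right)} = \frac{1}{- \frac{490}{87}} = - \frac{87}{490}$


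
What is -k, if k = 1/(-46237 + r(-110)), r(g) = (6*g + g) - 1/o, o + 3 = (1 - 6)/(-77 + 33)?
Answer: 127/5969845 ≈ 2.1274e-5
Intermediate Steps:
o = -127/44 (o = -3 + (1 - 6)/(-77 + 33) = -3 - 5/(-44) = -3 - 5*(-1/44) = -3 + 5/44 = -127/44 ≈ -2.8864)
r(g) = 44/127 + 7*g (r(g) = (6*g + g) - 1/(-127/44) = 7*g - 1*(-44/127) = 7*g + 44/127 = 44/127 + 7*g)
k = -127/5969845 (k = 1/(-46237 + (44/127 + 7*(-110))) = 1/(-46237 + (44/127 - 770)) = 1/(-46237 - 97746/127) = 1/(-5969845/127) = -127/5969845 ≈ -2.1274e-5)
-k = -1*(-127/5969845) = 127/5969845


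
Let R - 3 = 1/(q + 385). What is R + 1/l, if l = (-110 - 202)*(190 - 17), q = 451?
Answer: 33856237/11280984 ≈ 3.0012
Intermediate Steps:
l = -53976 (l = -312*173 = -53976)
R = 2509/836 (R = 3 + 1/(451 + 385) = 3 + 1/836 = 2509/836 ≈ 3.0012)
R + 1/l = 2509/836 + 1/(-53976) = 2509/836 - 1/53976 = 33856237/11280984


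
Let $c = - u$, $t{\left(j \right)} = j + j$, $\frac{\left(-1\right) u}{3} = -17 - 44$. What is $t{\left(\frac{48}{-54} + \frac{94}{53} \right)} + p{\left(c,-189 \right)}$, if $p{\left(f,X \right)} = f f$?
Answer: $\frac{15975097}{477} \approx 33491.0$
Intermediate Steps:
$u = 183$ ($u = - 3 \left(-17 - 44\right) = \left(-3\right) \left(-61\right) = 183$)
$t{\left(j \right)} = 2 j$
$c = -183$ ($c = \left(-1\right) 183 = -183$)
$p{\left(f,X \right)} = f^{2}$
$t{\left(\frac{48}{-54} + \frac{94}{53} \right)} + p{\left(c,-189 \right)} = 2 \left(\frac{48}{-54} + \frac{94}{53}\right) + \left(-183\right)^{2} = 2 \left(48 \left(- \frac{1}{54}\right) + 94 \cdot \frac{1}{53}\right) + 33489 = 2 \left(- \frac{8}{9} + \frac{94}{53}\right) + 33489 = 2 \cdot \frac{422}{477} + 33489 = \frac{844}{477} + 33489 = \frac{15975097}{477}$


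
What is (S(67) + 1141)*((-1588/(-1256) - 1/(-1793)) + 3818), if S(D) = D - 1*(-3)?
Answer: 2603957316681/563002 ≈ 4.6251e+6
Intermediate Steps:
S(D) = 3 + D (S(D) = D + 3 = 3 + D)
(S(67) + 1141)*((-1588/(-1256) - 1/(-1793)) + 3818) = ((3 + 67) + 1141)*((-1588/(-1256) - 1/(-1793)) + 3818) = (70 + 1141)*((-1588*(-1/1256) - 1*(-1/1793)) + 3818) = 1211*((397/314 + 1/1793) + 3818) = 1211*(712135/563002 + 3818) = 1211*(2150253771/563002) = 2603957316681/563002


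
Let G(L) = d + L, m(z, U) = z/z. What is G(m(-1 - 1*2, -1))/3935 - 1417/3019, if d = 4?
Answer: -1112160/2375953 ≈ -0.46809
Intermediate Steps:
m(z, U) = 1
G(L) = 4 + L
G(m(-1 - 1*2, -1))/3935 - 1417/3019 = (4 + 1)/3935 - 1417/3019 = 5*(1/3935) - 1417*1/3019 = 1/787 - 1417/3019 = -1112160/2375953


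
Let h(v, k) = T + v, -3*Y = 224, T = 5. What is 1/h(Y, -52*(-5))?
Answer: -3/209 ≈ -0.014354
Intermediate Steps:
Y = -224/3 (Y = -⅓*224 = -224/3 ≈ -74.667)
h(v, k) = 5 + v
1/h(Y, -52*(-5)) = 1/(5 - 224/3) = 1/(-209/3) = -3/209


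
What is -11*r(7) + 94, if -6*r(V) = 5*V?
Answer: 949/6 ≈ 158.17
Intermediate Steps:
r(V) = -5*V/6
-11*r(7) + 94 = -(-55)*7/6 + 94 = -11*(-35/6) + 94 = 385/6 + 94 = 949/6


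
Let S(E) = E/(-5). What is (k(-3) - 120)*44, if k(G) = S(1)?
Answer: -26444/5 ≈ -5288.8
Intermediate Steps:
S(E) = -E/5 (S(E) = E*(-1/5) = -E/5)
k(G) = -1/5 (k(G) = -1/5*1 = -1/5)
(k(-3) - 120)*44 = (-1/5 - 120)*44 = -601/5*44 = -26444/5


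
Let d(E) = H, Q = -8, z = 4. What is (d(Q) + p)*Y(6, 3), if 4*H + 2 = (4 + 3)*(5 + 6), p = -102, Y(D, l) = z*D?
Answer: -1998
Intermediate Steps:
Y(D, l) = 4*D
H = 75/4 (H = -½ + ((4 + 3)*(5 + 6))/4 = -½ + (7*11)/4 = -½ + (¼)*77 = -½ + 77/4 = 75/4 ≈ 18.750)
d(E) = 75/4
(d(Q) + p)*Y(6, 3) = (75/4 - 102)*(4*6) = -333/4*24 = -1998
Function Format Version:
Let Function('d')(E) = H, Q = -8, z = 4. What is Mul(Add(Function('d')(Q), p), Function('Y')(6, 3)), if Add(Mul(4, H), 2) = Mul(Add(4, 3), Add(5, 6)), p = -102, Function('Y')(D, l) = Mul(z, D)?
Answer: -1998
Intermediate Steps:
Function('Y')(D, l) = Mul(4, D)
H = Rational(75, 4) (H = Add(Rational(-1, 2), Mul(Rational(1, 4), Mul(Add(4, 3), Add(5, 6)))) = Add(Rational(-1, 2), Mul(Rational(1, 4), Mul(7, 11))) = Add(Rational(-1, 2), Mul(Rational(1, 4), 77)) = Add(Rational(-1, 2), Rational(77, 4)) = Rational(75, 4) ≈ 18.750)
Function('d')(E) = Rational(75, 4)
Mul(Add(Function('d')(Q), p), Function('Y')(6, 3)) = Mul(Add(Rational(75, 4), -102), Mul(4, 6)) = Mul(Rational(-333, 4), 24) = -1998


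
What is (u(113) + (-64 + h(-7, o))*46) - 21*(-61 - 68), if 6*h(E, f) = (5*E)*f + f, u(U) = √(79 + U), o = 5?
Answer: -4615/3 + 8*√3 ≈ -1524.5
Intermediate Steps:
h(E, f) = f/6 + 5*E*f/6 (h(E, f) = ((5*E)*f + f)/6 = (5*E*f + f)/6 = (f + 5*E*f)/6 = f/6 + 5*E*f/6)
(u(113) + (-64 + h(-7, o))*46) - 21*(-61 - 68) = (√(79 + 113) + (-64 + (⅙)*5*(1 + 5*(-7)))*46) - 21*(-61 - 68) = (√192 + (-64 + (⅙)*5*(1 - 35))*46) - 21*(-129) = (8*√3 + (-64 + (⅙)*5*(-34))*46) + 2709 = (8*√3 + (-64 - 85/3)*46) + 2709 = (8*√3 - 277/3*46) + 2709 = (8*√3 - 12742/3) + 2709 = (-12742/3 + 8*√3) + 2709 = -4615/3 + 8*√3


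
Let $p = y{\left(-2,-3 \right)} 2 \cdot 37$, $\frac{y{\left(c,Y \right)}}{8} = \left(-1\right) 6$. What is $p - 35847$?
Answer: $-39399$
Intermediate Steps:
$y{\left(c,Y \right)} = -48$ ($y{\left(c,Y \right)} = 8 \left(\left(-1\right) 6\right) = 8 \left(-6\right) = -48$)
$p = -3552$ ($p = \left(-48\right) 2 \cdot 37 = \left(-96\right) 37 = -3552$)
$p - 35847 = -3552 - 35847 = -39399$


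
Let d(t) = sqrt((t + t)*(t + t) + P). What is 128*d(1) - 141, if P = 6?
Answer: -141 + 128*sqrt(10) ≈ 263.77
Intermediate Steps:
d(t) = sqrt(6 + 4*t**2) (d(t) = sqrt((t + t)*(t + t) + 6) = sqrt((2*t)*(2*t) + 6) = sqrt(4*t**2 + 6) = sqrt(6 + 4*t**2))
128*d(1) - 141 = 128*sqrt(6 + 4*1**2) - 141 = 128*sqrt(6 + 4*1) - 141 = 128*sqrt(6 + 4) - 141 = 128*sqrt(10) - 141 = -141 + 128*sqrt(10)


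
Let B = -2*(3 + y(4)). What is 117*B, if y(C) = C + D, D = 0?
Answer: -1638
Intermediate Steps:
y(C) = C (y(C) = C + 0 = C)
B = -14 (B = -2*(3 + 4) = -2*7 = -14)
117*B = 117*(-14) = -1638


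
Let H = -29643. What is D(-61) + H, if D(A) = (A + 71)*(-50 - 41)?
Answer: -30553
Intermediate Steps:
D(A) = -6461 - 91*A (D(A) = (71 + A)*(-91) = -6461 - 91*A)
D(-61) + H = (-6461 - 91*(-61)) - 29643 = (-6461 + 5551) - 29643 = -910 - 29643 = -30553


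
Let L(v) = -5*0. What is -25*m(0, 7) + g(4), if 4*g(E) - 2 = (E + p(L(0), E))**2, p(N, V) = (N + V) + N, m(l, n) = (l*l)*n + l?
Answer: 33/2 ≈ 16.500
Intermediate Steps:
m(l, n) = l + n*l**2 (m(l, n) = l**2*n + l = n*l**2 + l = l + n*l**2)
L(v) = 0
p(N, V) = V + 2*N
g(E) = 1/2 + E**2 (g(E) = 1/2 + (E + (E + 2*0))**2/4 = 1/2 + (E + (E + 0))**2/4 = 1/2 + (E + E)**2/4 = 1/2 + (2*E)**2/4 = 1/2 + (4*E**2)/4 = 1/2 + E**2)
-25*m(0, 7) + g(4) = -0*(1 + 0*7) + (1/2 + 4**2) = -0*(1 + 0) + (1/2 + 16) = -0 + 33/2 = -25*0 + 33/2 = 0 + 33/2 = 33/2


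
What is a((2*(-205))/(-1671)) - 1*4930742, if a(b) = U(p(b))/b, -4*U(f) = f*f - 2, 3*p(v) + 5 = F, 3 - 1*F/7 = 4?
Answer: -4043220137/820 ≈ -4.9308e+6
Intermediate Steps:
F = -7 (F = 21 - 7*4 = 21 - 28 = -7)
p(v) = -4 (p(v) = -5/3 + (⅓)*(-7) = -5/3 - 7/3 = -4)
U(f) = ½ - f²/4 (U(f) = -(f*f - 2)/4 = -(f² - 2)/4 = -(-2 + f²)/4 = ½ - f²/4)
a(b) = -7/(2*b) (a(b) = (½ - ¼*(-4)²)/b = (½ - ¼*16)/b = (½ - 4)/b = -7/(2*b))
a((2*(-205))/(-1671)) - 1*4930742 = -7/(2*((2*(-205))/(-1671))) - 1*4930742 = -7/(2*((-410*(-1/1671)))) - 4930742 = -7/(2*410/1671) - 4930742 = -7/2*1671/410 - 4930742 = -11697/820 - 4930742 = -4043220137/820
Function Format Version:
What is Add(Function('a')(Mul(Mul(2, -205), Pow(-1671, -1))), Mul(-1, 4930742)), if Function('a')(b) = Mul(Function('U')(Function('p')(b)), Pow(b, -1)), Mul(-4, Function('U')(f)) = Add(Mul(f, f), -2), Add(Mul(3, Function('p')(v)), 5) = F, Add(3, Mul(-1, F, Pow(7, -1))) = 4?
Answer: Rational(-4043220137, 820) ≈ -4.9308e+6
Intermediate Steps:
F = -7 (F = Add(21, Mul(-7, 4)) = Add(21, -28) = -7)
Function('p')(v) = -4 (Function('p')(v) = Add(Rational(-5, 3), Mul(Rational(1, 3), -7)) = Add(Rational(-5, 3), Rational(-7, 3)) = -4)
Function('U')(f) = Add(Rational(1, 2), Mul(Rational(-1, 4), Pow(f, 2))) (Function('U')(f) = Mul(Rational(-1, 4), Add(Mul(f, f), -2)) = Mul(Rational(-1, 4), Add(Pow(f, 2), -2)) = Mul(Rational(-1, 4), Add(-2, Pow(f, 2))) = Add(Rational(1, 2), Mul(Rational(-1, 4), Pow(f, 2))))
Function('a')(b) = Mul(Rational(-7, 2), Pow(b, -1)) (Function('a')(b) = Mul(Add(Rational(1, 2), Mul(Rational(-1, 4), Pow(-4, 2))), Pow(b, -1)) = Mul(Add(Rational(1, 2), Mul(Rational(-1, 4), 16)), Pow(b, -1)) = Mul(Add(Rational(1, 2), -4), Pow(b, -1)) = Mul(Rational(-7, 2), Pow(b, -1)))
Add(Function('a')(Mul(Mul(2, -205), Pow(-1671, -1))), Mul(-1, 4930742)) = Add(Mul(Rational(-7, 2), Pow(Mul(Mul(2, -205), Pow(-1671, -1)), -1)), Mul(-1, 4930742)) = Add(Mul(Rational(-7, 2), Pow(Mul(-410, Rational(-1, 1671)), -1)), -4930742) = Add(Mul(Rational(-7, 2), Pow(Rational(410, 1671), -1)), -4930742) = Add(Mul(Rational(-7, 2), Rational(1671, 410)), -4930742) = Add(Rational(-11697, 820), -4930742) = Rational(-4043220137, 820)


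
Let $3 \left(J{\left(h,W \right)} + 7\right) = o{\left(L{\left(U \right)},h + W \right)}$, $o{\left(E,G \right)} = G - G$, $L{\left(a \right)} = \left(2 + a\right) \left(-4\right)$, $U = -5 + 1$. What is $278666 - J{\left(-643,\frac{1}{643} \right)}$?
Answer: $278673$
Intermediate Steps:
$U = -4$
$L{\left(a \right)} = -8 - 4 a$
$o{\left(E,G \right)} = 0$
$J{\left(h,W \right)} = -7$ ($J{\left(h,W \right)} = -7 + \frac{1}{3} \cdot 0 = -7 + 0 = -7$)
$278666 - J{\left(-643,\frac{1}{643} \right)} = 278666 - -7 = 278666 + 7 = 278673$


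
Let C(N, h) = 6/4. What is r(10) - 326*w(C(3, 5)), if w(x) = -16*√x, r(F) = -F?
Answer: -10 + 2608*√6 ≈ 6378.3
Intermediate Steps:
C(N, h) = 3/2 (C(N, h) = 6*(¼) = 3/2)
r(10) - 326*w(C(3, 5)) = -1*10 - (-5216)*√(3/2) = -10 - (-5216)*√6/2 = -10 - (-2608)*√6 = -10 + 2608*√6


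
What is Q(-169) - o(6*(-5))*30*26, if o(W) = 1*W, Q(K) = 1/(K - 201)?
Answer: 8657999/370 ≈ 23400.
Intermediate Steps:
Q(K) = 1/(-201 + K)
o(W) = W
Q(-169) - o(6*(-5))*30*26 = 1/(-201 - 169) - (6*(-5))*30*26 = 1/(-370) - (-30*30)*26 = -1/370 - (-900)*26 = -1/370 - 1*(-23400) = -1/370 + 23400 = 8657999/370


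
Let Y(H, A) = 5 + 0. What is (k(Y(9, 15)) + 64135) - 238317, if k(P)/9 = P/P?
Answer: -174173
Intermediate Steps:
Y(H, A) = 5
k(P) = 9 (k(P) = 9*(P/P) = 9*1 = 9)
(k(Y(9, 15)) + 64135) - 238317 = (9 + 64135) - 238317 = 64144 - 238317 = -174173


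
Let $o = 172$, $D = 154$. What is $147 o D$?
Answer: $3893736$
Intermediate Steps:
$147 o D = 147 \cdot 172 \cdot 154 = 25284 \cdot 154 = 3893736$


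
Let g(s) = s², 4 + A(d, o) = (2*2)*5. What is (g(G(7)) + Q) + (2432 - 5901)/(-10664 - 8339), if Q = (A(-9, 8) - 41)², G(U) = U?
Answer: 12811491/19003 ≈ 674.18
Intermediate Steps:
A(d, o) = 16 (A(d, o) = -4 + (2*2)*5 = -4 + 4*5 = -4 + 20 = 16)
Q = 625 (Q = (16 - 41)² = (-25)² = 625)
(g(G(7)) + Q) + (2432 - 5901)/(-10664 - 8339) = (7² + 625) + (2432 - 5901)/(-10664 - 8339) = (49 + 625) - 3469/(-19003) = 674 - 3469*(-1/19003) = 674 + 3469/19003 = 12811491/19003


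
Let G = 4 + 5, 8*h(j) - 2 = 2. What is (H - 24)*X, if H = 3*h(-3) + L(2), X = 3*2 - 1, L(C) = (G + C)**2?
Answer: 985/2 ≈ 492.50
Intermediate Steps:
h(j) = 1/2 (h(j) = 1/4 + (1/8)*2 = 1/4 + 1/4 = 1/2)
G = 9
L(C) = (9 + C)**2
X = 5 (X = 6 - 1 = 5)
H = 245/2 (H = 3*(1/2) + (9 + 2)**2 = 3/2 + 11**2 = 3/2 + 121 = 245/2 ≈ 122.50)
(H - 24)*X = (245/2 - 24)*5 = (197/2)*5 = 985/2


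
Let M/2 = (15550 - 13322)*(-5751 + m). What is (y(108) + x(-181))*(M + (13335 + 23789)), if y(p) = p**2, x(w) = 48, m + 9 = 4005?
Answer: -91156323072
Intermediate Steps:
m = 3996 (m = -9 + 4005 = 3996)
M = -7820280 (M = 2*((15550 - 13322)*(-5751 + 3996)) = 2*(2228*(-1755)) = 2*(-3910140) = -7820280)
(y(108) + x(-181))*(M + (13335 + 23789)) = (108**2 + 48)*(-7820280 + (13335 + 23789)) = (11664 + 48)*(-7820280 + 37124) = 11712*(-7783156) = -91156323072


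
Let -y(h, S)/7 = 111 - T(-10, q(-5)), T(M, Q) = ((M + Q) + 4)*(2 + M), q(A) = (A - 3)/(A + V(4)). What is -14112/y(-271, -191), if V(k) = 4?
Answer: 2016/127 ≈ 15.874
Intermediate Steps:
q(A) = (-3 + A)/(4 + A) (q(A) = (A - 3)/(A + 4) = (-3 + A)/(4 + A))
T(M, Q) = (2 + M)*(4 + M + Q) (T(M, Q) = (4 + M + Q)*(2 + M) = (2 + M)*(4 + M + Q))
y(h, S) = -889 (y(h, S) = -7*(111 - (8 + (-10)² + 2*((-3 - 5)/(4 - 5)) + 6*(-10) - 10*(-3 - 5)/(4 - 5))) = -7*(111 - (8 + 100 + 2*(-8/(-1)) - 60 - 10*(-8)/(-1))) = -7*(111 - (8 + 100 + 2*(-1*(-8)) - 60 - (-10)*(-8))) = -7*(111 - (8 + 100 + 2*8 - 60 - 10*8)) = -7*(111 - (8 + 100 + 16 - 60 - 80)) = -7*(111 - 1*(-16)) = -7*(111 + 16) = -7*127 = -889)
-14112/y(-271, -191) = -14112/(-889) = -14112*(-1/889) = 2016/127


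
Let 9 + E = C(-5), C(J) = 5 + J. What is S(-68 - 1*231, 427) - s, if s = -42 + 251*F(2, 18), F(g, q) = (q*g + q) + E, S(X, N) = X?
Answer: -11552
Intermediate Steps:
E = -9 (E = -9 + (5 - 5) = -9 + 0 = -9)
F(g, q) = -9 + q + g*q (F(g, q) = (q*g + q) - 9 = (g*q + q) - 9 = (q + g*q) - 9 = -9 + q + g*q)
s = 11253 (s = -42 + 251*(-9 + 18 + 2*18) = -42 + 251*(-9 + 18 + 36) = -42 + 251*45 = -42 + 11295 = 11253)
S(-68 - 1*231, 427) - s = (-68 - 1*231) - 1*11253 = (-68 - 231) - 11253 = -299 - 11253 = -11552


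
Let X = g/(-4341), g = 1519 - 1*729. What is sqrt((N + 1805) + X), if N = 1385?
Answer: 10*sqrt(601098270)/4341 ≈ 56.478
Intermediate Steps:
g = 790 (g = 1519 - 729 = 790)
X = -790/4341 (X = 790/(-4341) = 790*(-1/4341) = -790/4341 ≈ -0.18199)
sqrt((N + 1805) + X) = sqrt((1385 + 1805) - 790/4341) = sqrt(3190 - 790/4341) = sqrt(13847000/4341) = 10*sqrt(601098270)/4341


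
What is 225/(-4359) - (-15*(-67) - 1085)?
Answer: 116165/1453 ≈ 79.948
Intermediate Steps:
225/(-4359) - (-15*(-67) - 1085) = 225*(-1/4359) - (1005 - 1085) = -75/1453 - 1*(-80) = -75/1453 + 80 = 116165/1453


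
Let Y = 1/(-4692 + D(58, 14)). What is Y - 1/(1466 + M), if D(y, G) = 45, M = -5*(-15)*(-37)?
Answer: 3338/6082923 ≈ 0.00054875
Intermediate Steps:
M = -2775 (M = 75*(-37) = -2775)
Y = -1/4647 (Y = 1/(-4692 + 45) = 1/(-4647) = -1/4647 ≈ -0.00021519)
Y - 1/(1466 + M) = -1/4647 - 1/(1466 - 2775) = -1/4647 - 1/(-1309) = -1/4647 - 1*(-1/1309) = -1/4647 + 1/1309 = 3338/6082923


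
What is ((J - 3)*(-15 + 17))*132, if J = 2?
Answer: -264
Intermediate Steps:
((J - 3)*(-15 + 17))*132 = ((2 - 3)*(-15 + 17))*132 = -1*2*132 = -2*132 = -264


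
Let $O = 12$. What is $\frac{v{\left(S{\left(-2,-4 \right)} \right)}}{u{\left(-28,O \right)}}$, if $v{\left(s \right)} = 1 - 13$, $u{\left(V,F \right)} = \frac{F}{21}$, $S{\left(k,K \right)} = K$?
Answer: $-21$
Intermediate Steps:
$u{\left(V,F \right)} = \frac{F}{21}$ ($u{\left(V,F \right)} = F \frac{1}{21} = \frac{F}{21}$)
$v{\left(s \right)} = -12$
$\frac{v{\left(S{\left(-2,-4 \right)} \right)}}{u{\left(-28,O \right)}} = - \frac{12}{\frac{1}{21} \cdot 12} = - \frac{12}{\frac{4}{7}} = \left(-12\right) \frac{7}{4} = -21$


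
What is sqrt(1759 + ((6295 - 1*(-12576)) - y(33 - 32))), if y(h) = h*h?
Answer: 7*sqrt(421) ≈ 143.63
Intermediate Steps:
y(h) = h**2
sqrt(1759 + ((6295 - 1*(-12576)) - y(33 - 32))) = sqrt(1759 + ((6295 - 1*(-12576)) - (33 - 32)**2)) = sqrt(1759 + ((6295 + 12576) - 1*1**2)) = sqrt(1759 + (18871 - 1*1)) = sqrt(1759 + (18871 - 1)) = sqrt(1759 + 18870) = sqrt(20629) = 7*sqrt(421)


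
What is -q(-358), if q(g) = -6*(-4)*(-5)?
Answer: 120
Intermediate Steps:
q(g) = -120 (q(g) = 24*(-5) = -120)
-q(-358) = -1*(-120) = 120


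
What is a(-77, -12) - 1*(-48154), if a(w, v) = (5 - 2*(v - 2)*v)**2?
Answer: 157715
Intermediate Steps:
a(w, v) = (5 - 2*v*(-2 + v))**2 (a(w, v) = (5 - 2*(-2 + v)*v)**2 = (5 - 2*v*(-2 + v))**2)
a(-77, -12) - 1*(-48154) = (5 - 2*(-12)**2 + 4*(-12))**2 - 1*(-48154) = (5 - 2*144 - 48)**2 + 48154 = (5 - 288 - 48)**2 + 48154 = (-331)**2 + 48154 = 109561 + 48154 = 157715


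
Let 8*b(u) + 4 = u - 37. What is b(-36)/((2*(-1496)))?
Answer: 7/2176 ≈ 0.0032169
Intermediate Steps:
b(u) = -41/8 + u/8 (b(u) = -1/2 + (u - 37)/8 = -1/2 + (-37 + u)/8 = -1/2 + (-37/8 + u/8) = -41/8 + u/8)
b(-36)/((2*(-1496))) = (-41/8 + (1/8)*(-36))/((2*(-1496))) = (-41/8 - 9/2)/(-2992) = -77/8*(-1/2992) = 7/2176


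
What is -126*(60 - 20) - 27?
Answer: -5067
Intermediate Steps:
-126*(60 - 20) - 27 = -126*40 - 27 = -5040 - 27 = -5067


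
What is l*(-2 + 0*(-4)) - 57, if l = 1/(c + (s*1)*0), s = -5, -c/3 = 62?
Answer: -5300/93 ≈ -56.989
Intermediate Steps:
c = -186 (c = -3*62 = -186)
l = -1/186 (l = 1/(-186 - 5*1*0) = 1/(-186 - 5*0) = 1/(-186 + 0) = 1/(-186) = -1/186 ≈ -0.0053763)
l*(-2 + 0*(-4)) - 57 = -(-2 + 0*(-4))/186 - 57 = -(-2 + 0)/186 - 57 = -1/186*(-2) - 57 = 1/93 - 57 = -5300/93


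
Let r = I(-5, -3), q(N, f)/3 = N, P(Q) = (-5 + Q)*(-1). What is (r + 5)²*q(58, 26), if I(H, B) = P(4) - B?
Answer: 14094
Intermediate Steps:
P(Q) = 5 - Q
I(H, B) = 1 - B (I(H, B) = (5 - 1*4) - B = (5 - 4) - B = 1 - B)
q(N, f) = 3*N
r = 4 (r = 1 - 1*(-3) = 1 + 3 = 4)
(r + 5)²*q(58, 26) = (4 + 5)²*(3*58) = 9²*174 = 81*174 = 14094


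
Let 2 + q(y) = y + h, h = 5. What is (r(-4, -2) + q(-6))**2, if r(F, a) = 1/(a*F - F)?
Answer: 1225/144 ≈ 8.5069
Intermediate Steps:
q(y) = 3 + y (q(y) = -2 + (y + 5) = -2 + (5 + y) = 3 + y)
r(F, a) = 1/(-F + F*a) (r(F, a) = 1/(F*a - F) = 1/(-F + F*a))
(r(-4, -2) + q(-6))**2 = (1/((-4)*(-1 - 2)) + (3 - 6))**2 = (-1/4/(-3) - 3)**2 = (-1/4*(-1/3) - 3)**2 = (1/12 - 3)**2 = (-35/12)**2 = 1225/144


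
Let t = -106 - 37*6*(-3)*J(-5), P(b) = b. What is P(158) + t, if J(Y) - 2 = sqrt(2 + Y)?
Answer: 1384 + 666*I*sqrt(3) ≈ 1384.0 + 1153.5*I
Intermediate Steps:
J(Y) = 2 + sqrt(2 + Y)
t = 1226 + 666*I*sqrt(3) (t = -106 - 37*6*(-3)*(2 + sqrt(2 - 5)) = -106 - (-666)*(2 + sqrt(-3)) = -106 - (-666)*(2 + I*sqrt(3)) = -106 - 37*(-36 - 18*I*sqrt(3)) = -106 + (1332 + 666*I*sqrt(3)) = 1226 + 666*I*sqrt(3) ≈ 1226.0 + 1153.5*I)
P(158) + t = 158 + (1226 + 666*I*sqrt(3)) = 1384 + 666*I*sqrt(3)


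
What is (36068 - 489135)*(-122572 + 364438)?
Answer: -109581503022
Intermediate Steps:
(36068 - 489135)*(-122572 + 364438) = -453067*241866 = -109581503022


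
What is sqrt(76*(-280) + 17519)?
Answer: I*sqrt(3761) ≈ 61.327*I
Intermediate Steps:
sqrt(76*(-280) + 17519) = sqrt(-21280 + 17519) = sqrt(-3761) = I*sqrt(3761)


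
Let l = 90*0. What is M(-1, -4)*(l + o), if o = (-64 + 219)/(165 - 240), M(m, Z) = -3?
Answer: 31/5 ≈ 6.2000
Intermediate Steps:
o = -31/15 (o = 155/(-75) = 155*(-1/75) = -31/15 ≈ -2.0667)
l = 0
M(-1, -4)*(l + o) = -3*(0 - 31/15) = -3*(-31/15) = 31/5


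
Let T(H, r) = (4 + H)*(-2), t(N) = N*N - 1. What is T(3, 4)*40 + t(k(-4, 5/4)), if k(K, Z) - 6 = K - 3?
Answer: -560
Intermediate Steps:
k(K, Z) = 3 + K (k(K, Z) = 6 + (K - 3) = 6 + (-3 + K) = 3 + K)
t(N) = -1 + N² (t(N) = N² - 1 = -1 + N²)
T(H, r) = -8 - 2*H
T(3, 4)*40 + t(k(-4, 5/4)) = (-8 - 2*3)*40 + (-1 + (3 - 4)²) = (-8 - 6)*40 + (-1 + (-1)²) = -14*40 + (-1 + 1) = -560 + 0 = -560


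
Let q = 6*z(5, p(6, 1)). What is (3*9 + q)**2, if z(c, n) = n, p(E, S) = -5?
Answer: 9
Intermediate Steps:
q = -30 (q = 6*(-5) = -30)
(3*9 + q)**2 = (3*9 - 30)**2 = (27 - 30)**2 = (-3)**2 = 9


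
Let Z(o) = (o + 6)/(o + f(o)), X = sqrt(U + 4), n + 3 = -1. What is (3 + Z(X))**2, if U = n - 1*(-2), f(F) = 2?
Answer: 72 - 32*sqrt(2) ≈ 26.745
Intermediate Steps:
n = -4 (n = -3 - 1 = -4)
U = -2 (U = -4 - 1*(-2) = -4 + 2 = -2)
X = sqrt(2) (X = sqrt(-2 + 4) = sqrt(2) ≈ 1.4142)
Z(o) = (6 + o)/(2 + o) (Z(o) = (o + 6)/(o + 2) = (6 + o)/(2 + o))
(3 + Z(X))**2 = (3 + (6 + sqrt(2))/(2 + sqrt(2)))**2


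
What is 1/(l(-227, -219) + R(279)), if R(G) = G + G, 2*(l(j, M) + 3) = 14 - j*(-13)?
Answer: -2/1827 ≈ -0.0010947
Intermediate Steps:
l(j, M) = 4 + 13*j/2 (l(j, M) = -3 + (14 - j*(-13))/2 = -3 + (14 - (-13)*j)/2 = -3 + (14 + 13*j)/2 = -3 + (7 + 13*j/2) = 4 + 13*j/2)
R(G) = 2*G
1/(l(-227, -219) + R(279)) = 1/((4 + (13/2)*(-227)) + 2*279) = 1/((4 - 2951/2) + 558) = 1/(-2943/2 + 558) = 1/(-1827/2) = -2/1827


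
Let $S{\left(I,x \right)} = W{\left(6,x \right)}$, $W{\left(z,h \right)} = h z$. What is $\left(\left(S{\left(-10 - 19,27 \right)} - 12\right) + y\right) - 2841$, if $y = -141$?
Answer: $-2832$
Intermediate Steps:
$S{\left(I,x \right)} = 6 x$ ($S{\left(I,x \right)} = x 6 = 6 x$)
$\left(\left(S{\left(-10 - 19,27 \right)} - 12\right) + y\right) - 2841 = \left(\left(6 \cdot 27 - 12\right) - 141\right) - 2841 = \left(\left(162 - 12\right) - 141\right) - 2841 = \left(150 - 141\right) - 2841 = 9 - 2841 = -2832$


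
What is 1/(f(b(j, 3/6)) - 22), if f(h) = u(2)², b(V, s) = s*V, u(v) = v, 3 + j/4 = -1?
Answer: -1/18 ≈ -0.055556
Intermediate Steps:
j = -16 (j = -12 + 4*(-1) = -12 - 4 = -16)
b(V, s) = V*s
f(h) = 4 (f(h) = 2² = 4)
1/(f(b(j, 3/6)) - 22) = 1/(4 - 22) = 1/(-18) = -1/18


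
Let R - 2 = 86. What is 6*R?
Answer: 528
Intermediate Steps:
R = 88 (R = 2 + 86 = 88)
6*R = 6*88 = 528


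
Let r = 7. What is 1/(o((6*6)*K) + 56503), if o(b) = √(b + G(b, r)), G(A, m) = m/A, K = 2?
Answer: 4068216/229866403457 - 6*√10382/229866403457 ≈ 1.7696e-5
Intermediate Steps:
o(b) = √(b + 7/b)
1/(o((6*6)*K) + 56503) = 1/(√((6*6)*2 + 7/(((6*6)*2))) + 56503) = 1/(√(36*2 + 7/((36*2))) + 56503) = 1/(√(72 + 7/72) + 56503) = 1/(√(5191/72) + 56503) = 1/(√10382/12 + 56503) = 1/(56503 + √10382/12)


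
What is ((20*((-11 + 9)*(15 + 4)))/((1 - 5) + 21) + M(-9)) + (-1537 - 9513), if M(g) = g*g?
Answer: -187233/17 ≈ -11014.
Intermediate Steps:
M(g) = g²
((20*((-11 + 9)*(15 + 4)))/((1 - 5) + 21) + M(-9)) + (-1537 - 9513) = ((20*((-11 + 9)*(15 + 4)))/((1 - 5) + 21) + (-9)²) + (-1537 - 9513) = ((20*(-2*19))/(-4 + 21) + 81) - 11050 = ((20*(-38))/17 + 81) - 11050 = (-760*1/17 + 81) - 11050 = (-760/17 + 81) - 11050 = 617/17 - 11050 = -187233/17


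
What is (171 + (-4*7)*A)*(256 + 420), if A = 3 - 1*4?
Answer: 134524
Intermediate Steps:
A = -1 (A = 3 - 4 = -1)
(171 + (-4*7)*A)*(256 + 420) = (171 - 4*7*(-1))*(256 + 420) = (171 - 28*(-1))*676 = (171 + 28)*676 = 199*676 = 134524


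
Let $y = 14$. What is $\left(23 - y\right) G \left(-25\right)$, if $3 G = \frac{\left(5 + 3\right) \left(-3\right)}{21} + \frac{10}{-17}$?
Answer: $\frac{15450}{119} \approx 129.83$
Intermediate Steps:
$G = - \frac{206}{357}$ ($G = \frac{\frac{\left(5 + 3\right) \left(-3\right)}{21} + \frac{10}{-17}}{3} = \frac{8 \left(-3\right) \frac{1}{21} + 10 \left(- \frac{1}{17}\right)}{3} = \frac{\left(-24\right) \frac{1}{21} - \frac{10}{17}}{3} = \frac{- \frac{8}{7} - \frac{10}{17}}{3} = \frac{1}{3} \left(- \frac{206}{119}\right) = - \frac{206}{357} \approx -0.57703$)
$\left(23 - y\right) G \left(-25\right) = \left(23 - 14\right) \left(- \frac{206}{357}\right) \left(-25\right) = 9 \left(- \frac{206}{357}\right) \left(-25\right) = \left(- \frac{618}{119}\right) \left(-25\right) = \frac{15450}{119}$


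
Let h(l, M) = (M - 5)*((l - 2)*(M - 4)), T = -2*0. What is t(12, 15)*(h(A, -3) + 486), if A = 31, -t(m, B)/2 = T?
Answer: 0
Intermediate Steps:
T = 0
t(m, B) = 0 (t(m, B) = -2*0 = 0)
h(l, M) = (-5 + M)*(-4 + M)*(-2 + l) (h(l, M) = (-5 + M)*((-2 + l)*(-4 + M)) = (-5 + M)*((-4 + M)*(-2 + l)) = (-5 + M)*(-4 + M)*(-2 + l))
t(12, 15)*(h(A, -3) + 486) = 0*((-40 - 2*(-3)² + 18*(-3) + 20*31 + 31*(-3)² - 9*(-3)*31) + 486) = 0*((-40 - 2*9 - 54 + 620 + 31*9 + 837) + 486) = 0*((-40 - 18 - 54 + 620 + 279 + 837) + 486) = 0*(1624 + 486) = 0*2110 = 0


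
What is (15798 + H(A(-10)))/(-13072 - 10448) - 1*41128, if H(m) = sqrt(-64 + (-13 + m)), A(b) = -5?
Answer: -161224393/3920 - I*sqrt(82)/23520 ≈ -41129.0 - 0.00038501*I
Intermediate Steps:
H(m) = sqrt(-77 + m)
(15798 + H(A(-10)))/(-13072 - 10448) - 1*41128 = (15798 + sqrt(-77 - 5))/(-13072 - 10448) - 1*41128 = (15798 + sqrt(-82))/(-23520) - 41128 = (15798 + I*sqrt(82))*(-1/23520) - 41128 = (-2633/3920 - I*sqrt(82)/23520) - 41128 = -161224393/3920 - I*sqrt(82)/23520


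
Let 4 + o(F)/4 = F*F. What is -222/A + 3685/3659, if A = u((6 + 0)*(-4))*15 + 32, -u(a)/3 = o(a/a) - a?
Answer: 1342139/929386 ≈ 1.4441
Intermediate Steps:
o(F) = -16 + 4*F² (o(F) = -16 + 4*(F*F) = -16 + 4*F²)
u(a) = 36 + 3*a (u(a) = -3*((-16 + 4*(a/a)²) - a) = -3*((-16 + 4*1²) - a) = -3*((-16 + 4*1) - a) = -3*((-16 + 4) - a) = -3*(-12 - a) = 36 + 3*a)
A = -508 (A = (36 + 3*((6 + 0)*(-4)))*15 + 32 = (36 + 3*(6*(-4)))*15 + 32 = (36 + 3*(-24))*15 + 32 = (36 - 72)*15 + 32 = -36*15 + 32 = -540 + 32 = -508)
-222/A + 3685/3659 = -222/(-508) + 3685/3659 = -222*(-1/508) + 3685*(1/3659) = 111/254 + 3685/3659 = 1342139/929386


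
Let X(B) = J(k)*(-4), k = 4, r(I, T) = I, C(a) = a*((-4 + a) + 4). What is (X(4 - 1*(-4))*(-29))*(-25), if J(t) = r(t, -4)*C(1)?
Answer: -11600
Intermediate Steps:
C(a) = a² (C(a) = a*a = a²)
J(t) = t (J(t) = t*1² = t*1 = t)
X(B) = -16 (X(B) = 4*(-4) = -16)
(X(4 - 1*(-4))*(-29))*(-25) = -16*(-29)*(-25) = 464*(-25) = -11600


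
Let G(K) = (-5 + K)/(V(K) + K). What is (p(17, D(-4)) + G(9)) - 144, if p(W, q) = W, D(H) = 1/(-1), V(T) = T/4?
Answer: -5699/45 ≈ -126.64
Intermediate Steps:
V(T) = T/4 (V(T) = T*(¼) = T/4)
D(H) = -1 (D(H) = 1*(-1) = -1)
G(K) = 4*(-5 + K)/(5*K) (G(K) = (-5 + K)/(K/4 + K) = (-5 + K)/((5*K/4)) = (-5 + K)*(4/(5*K)) = 4*(-5 + K)/(5*K))
(p(17, D(-4)) + G(9)) - 144 = (17 + (⅘ - 4/9)) - 144 = (17 + 16/45) - 144 = 781/45 - 144 = -5699/45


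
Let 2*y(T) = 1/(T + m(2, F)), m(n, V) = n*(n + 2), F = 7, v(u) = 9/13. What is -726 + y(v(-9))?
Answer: -164063/226 ≈ -725.94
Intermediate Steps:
v(u) = 9/13 (v(u) = 9*(1/13) = 9/13)
m(n, V) = n*(2 + n)
y(T) = 1/(2*(8 + T)) (y(T) = 1/(2*(T + 2*(2 + 2))) = 1/(2*(T + 2*4)) = 1/(2*(T + 8)) = 1/(2*(8 + T)))
-726 + y(v(-9)) = -726 + 1/(2*(8 + 9/13)) = -726 + 1/(2*(113/13)) = -726 + (½)*(13/113) = -726 + 13/226 = -164063/226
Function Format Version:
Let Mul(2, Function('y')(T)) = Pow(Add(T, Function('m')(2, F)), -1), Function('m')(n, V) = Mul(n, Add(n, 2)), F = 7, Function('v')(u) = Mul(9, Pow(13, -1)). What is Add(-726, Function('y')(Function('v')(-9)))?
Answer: Rational(-164063, 226) ≈ -725.94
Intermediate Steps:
Function('v')(u) = Rational(9, 13) (Function('v')(u) = Mul(9, Rational(1, 13)) = Rational(9, 13))
Function('m')(n, V) = Mul(n, Add(2, n))
Function('y')(T) = Mul(Rational(1, 2), Pow(Add(8, T), -1)) (Function('y')(T) = Mul(Rational(1, 2), Pow(Add(T, Mul(2, Add(2, 2))), -1)) = Mul(Rational(1, 2), Pow(Add(T, Mul(2, 4)), -1)) = Mul(Rational(1, 2), Pow(Add(T, 8), -1)) = Mul(Rational(1, 2), Pow(Add(8, T), -1)))
Add(-726, Function('y')(Function('v')(-9))) = Add(-726, Mul(Rational(1, 2), Pow(Add(8, Rational(9, 13)), -1))) = Add(-726, Mul(Rational(1, 2), Pow(Rational(113, 13), -1))) = Add(-726, Mul(Rational(1, 2), Rational(13, 113))) = Add(-726, Rational(13, 226)) = Rational(-164063, 226)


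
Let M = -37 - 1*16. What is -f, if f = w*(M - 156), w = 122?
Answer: 25498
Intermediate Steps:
M = -53 (M = -37 - 16 = -53)
f = -25498 (f = 122*(-53 - 156) = 122*(-209) = -25498)
-f = -1*(-25498) = 25498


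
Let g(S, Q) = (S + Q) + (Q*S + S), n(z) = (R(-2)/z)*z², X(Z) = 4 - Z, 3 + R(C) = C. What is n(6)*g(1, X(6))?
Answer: 60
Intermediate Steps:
R(C) = -3 + C
n(z) = -5*z (n(z) = ((-3 - 2)/z)*z² = (-5/z)*z² = -5*z)
g(S, Q) = Q + 2*S + Q*S (g(S, Q) = (Q + S) + (S + Q*S) = Q + 2*S + Q*S)
n(6)*g(1, X(6)) = (-5*6)*((4 - 1*6) + 2*1 + (4 - 1*6)*1) = -30*((4 - 6) + 2 + (4 - 6)*1) = -30*(-2 + 2 - 2*1) = -30*(-2 + 2 - 2) = -30*(-2) = 60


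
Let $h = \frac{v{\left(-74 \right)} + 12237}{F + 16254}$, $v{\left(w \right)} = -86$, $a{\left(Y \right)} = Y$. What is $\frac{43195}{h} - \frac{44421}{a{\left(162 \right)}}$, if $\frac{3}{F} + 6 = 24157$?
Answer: $\frac{911290239746803}{15846775254} \approx 57506.0$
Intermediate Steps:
$F = \frac{3}{24151}$ ($F = \frac{3}{-6 + 24157} = \frac{3}{24151} \approx 0.00012422$)
$h = \frac{293458801}{392550357}$ ($h = \frac{-86 + 12237}{\frac{3}{24151} + 16254} = \frac{12151}{\frac{392550357}{24151}} = 12151 \cdot \frac{24151}{392550357} = \frac{293458801}{392550357} \approx 0.74757$)
$\frac{43195}{h} - \frac{44421}{a{\left(162 \right)}} = \frac{43195}{\frac{293458801}{392550357}} - \frac{44421}{162} = 43195 \cdot \frac{392550357}{293458801} - \frac{14807}{54} = \frac{16956212670615}{293458801} - \frac{14807}{54} = \frac{911290239746803}{15846775254}$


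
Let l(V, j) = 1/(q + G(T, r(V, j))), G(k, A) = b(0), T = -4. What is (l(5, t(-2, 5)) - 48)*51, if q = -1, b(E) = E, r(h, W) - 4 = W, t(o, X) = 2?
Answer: -2499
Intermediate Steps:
r(h, W) = 4 + W
G(k, A) = 0
l(V, j) = -1 (l(V, j) = 1/(-1 + 0) = 1/(-1) = -1)
(l(5, t(-2, 5)) - 48)*51 = (-1 - 48)*51 = -49*51 = -2499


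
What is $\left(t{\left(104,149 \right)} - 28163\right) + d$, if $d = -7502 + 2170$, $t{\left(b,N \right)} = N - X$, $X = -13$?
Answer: $-33333$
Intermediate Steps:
$t{\left(b,N \right)} = 13 + N$ ($t{\left(b,N \right)} = N - -13 = N + 13 = 13 + N$)
$d = -5332$
$\left(t{\left(104,149 \right)} - 28163\right) + d = \left(\left(13 + 149\right) - 28163\right) - 5332 = \left(162 - 28163\right) - 5332 = -28001 - 5332 = -33333$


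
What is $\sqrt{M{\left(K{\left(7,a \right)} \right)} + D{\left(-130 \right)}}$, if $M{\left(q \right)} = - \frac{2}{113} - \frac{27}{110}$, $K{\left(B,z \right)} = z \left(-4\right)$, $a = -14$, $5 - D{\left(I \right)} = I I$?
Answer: $\frac{i \sqrt{2610400944030}}{12430} \approx 129.98 i$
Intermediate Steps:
$D{\left(I \right)} = 5 - I^{2}$ ($D{\left(I \right)} = 5 - I I = 5 - I^{2}$)
$K{\left(B,z \right)} = - 4 z$
$M{\left(q \right)} = - \frac{3271}{12430}$ ($M{\left(q \right)} = \left(-2\right) \frac{1}{113} - \frac{27}{110} = - \frac{2}{113} - \frac{27}{110} = - \frac{3271}{12430}$)
$\sqrt{M{\left(K{\left(7,a \right)} \right)} + D{\left(-130 \right)}} = \sqrt{- \frac{3271}{12430} + \left(5 - \left(-130\right)^{2}\right)} = \sqrt{- \frac{3271}{12430} + \left(5 - 16900\right)} = \sqrt{- \frac{3271}{12430} - 16895} = \sqrt{- \frac{210008121}{12430}} = \frac{i \sqrt{2610400944030}}{12430}$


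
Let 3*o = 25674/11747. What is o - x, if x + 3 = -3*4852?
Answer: 171033131/11747 ≈ 14560.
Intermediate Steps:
x = -14559 (x = -3 - 3*4852 = -3 - 14556 = -14559)
o = 8558/11747 (o = (25674/11747)/3 = (25674*(1/11747))/3 = (1/3)*(25674/11747) = 8558/11747 ≈ 0.72853)
o - x = 8558/11747 - 1*(-14559) = 8558/11747 + 14559 = 171033131/11747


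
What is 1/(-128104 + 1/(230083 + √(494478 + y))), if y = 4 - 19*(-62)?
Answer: -2260509998989911/289580372900778707867 + 2*√123915/868741118702336123601 ≈ -7.8062e-6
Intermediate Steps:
y = 1182 (y = 4 + 1178 = 1182)
1/(-128104 + 1/(230083 + √(494478 + y))) = 1/(-128104 + 1/(230083 + √(494478 + 1182))) = 1/(-128104 + 1/(230083 + √495660)) = 1/(-128104 + 1/(230083 + 2*√123915))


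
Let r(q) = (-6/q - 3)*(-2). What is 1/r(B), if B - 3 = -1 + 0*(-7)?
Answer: 1/12 ≈ 0.083333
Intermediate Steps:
B = 2 (B = 3 + (-1 + 0*(-7)) = 3 + (-1 + 0) = 3 - 1 = 2)
r(q) = 6 + 12/q (r(q) = (-3 - 6/q)*(-2) = 6 + 12/q)
1/r(B) = 1/(6 + 12/2) = 1/(6 + 12*(½)) = 1/(6 + 6) = 1/12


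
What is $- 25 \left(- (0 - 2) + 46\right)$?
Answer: $-1200$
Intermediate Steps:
$- 25 \left(- (0 - 2) + 46\right) = - 25 \left(\left(-1\right) \left(-2\right) + 46\right) = - 25 \left(2 + 46\right) = \left(-25\right) 48 = -1200$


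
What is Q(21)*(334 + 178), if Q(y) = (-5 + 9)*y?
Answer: 43008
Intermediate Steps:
Q(y) = 4*y
Q(21)*(334 + 178) = (4*21)*(334 + 178) = 84*512 = 43008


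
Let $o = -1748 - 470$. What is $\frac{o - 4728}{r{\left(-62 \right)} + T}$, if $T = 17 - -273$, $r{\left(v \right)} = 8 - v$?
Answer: $- \frac{3473}{180} \approx -19.294$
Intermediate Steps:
$T = 290$ ($T = 17 + 273 = 290$)
$o = -2218$
$\frac{o - 4728}{r{\left(-62 \right)} + T} = \frac{-2218 - 4728}{\left(8 - -62\right) + 290} = - \frac{6946}{\left(8 + 62\right) + 290} = - \frac{6946}{70 + 290} = - \frac{6946}{360} = \left(-6946\right) \frac{1}{360} = - \frac{3473}{180}$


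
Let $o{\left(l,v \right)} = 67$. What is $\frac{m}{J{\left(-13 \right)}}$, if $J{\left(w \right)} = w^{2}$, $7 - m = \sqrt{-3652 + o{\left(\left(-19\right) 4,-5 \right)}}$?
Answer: $\frac{7}{169} - \frac{i \sqrt{3585}}{169} \approx 0.04142 - 0.35429 i$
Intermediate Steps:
$m = 7 - i \sqrt{3585}$ ($m = 7 - \sqrt{-3652 + 67} = 7 - \sqrt{-3585} = 7 - i \sqrt{3585} \approx 7.0 - 59.875 i$)
$\frac{m}{J{\left(-13 \right)}} = \frac{7 - i \sqrt{3585}}{\left(-13\right)^{2}} = \frac{7 - i \sqrt{3585}}{169} = \left(7 - i \sqrt{3585}\right) \frac{1}{169} = \frac{7}{169} - \frac{i \sqrt{3585}}{169}$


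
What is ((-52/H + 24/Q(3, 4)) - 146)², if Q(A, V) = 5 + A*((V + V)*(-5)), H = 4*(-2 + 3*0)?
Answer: 1032529689/52900 ≈ 19519.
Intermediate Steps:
H = -8 (H = 4*(-2 + 0) = 4*(-2) = -8)
Q(A, V) = 5 - 10*A*V (Q(A, V) = 5 + A*((2*V)*(-5)) = 5 + A*(-10*V) = 5 - 10*A*V)
((-52/H + 24/Q(3, 4)) - 146)² = ((-52/(-8) + 24/(5 - 10*3*4)) - 146)² = ((-52*(-⅛) + 24/(5 - 120)) - 146)² = ((13/2 + 24/(-115)) - 146)² = ((13/2 + 24*(-1/115)) - 146)² = ((13/2 - 24/115) - 146)² = (1447/230 - 146)² = (-32133/230)² = 1032529689/52900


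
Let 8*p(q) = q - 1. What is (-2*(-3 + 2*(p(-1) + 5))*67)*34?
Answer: -29614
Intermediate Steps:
p(q) = -⅛ + q/8 (p(q) = (q - 1)/8 = (-1 + q)/8 = -⅛ + q/8)
(-2*(-3 + 2*(p(-1) + 5))*67)*34 = (-2*(-3 + 2*((-⅛ + (⅛)*(-1)) + 5))*67)*34 = (-2*(-3 + 2*((-⅛ - ⅛) + 5))*67)*34 = (-2*(-3 + 2*(-¼ + 5))*67)*34 = (-2*(-3 + 2*(19/4))*67)*34 = (-2*(-3 + 19/2)*67)*34 = (-2*13/2*67)*34 = -13*67*34 = -871*34 = -29614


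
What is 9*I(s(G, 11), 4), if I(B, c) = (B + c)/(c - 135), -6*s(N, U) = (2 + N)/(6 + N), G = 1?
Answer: -495/1834 ≈ -0.26990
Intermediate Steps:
s(N, U) = -(2 + N)/(6*(6 + N))
I(B, c) = (B + c)/(-135 + c)
9*I(s(G, 11), 4) = 9*(((-2 - 1*1)/(6*(6 + 1)) + 4)/(-135 + 4)) = 9*(((⅙)*(-2 - 1)/7 + 4)/(-131)) = 9*(-((⅙)*(⅐)*(-3) + 4)/131) = 9*(-(-1/14 + 4)/131) = 9*(-1/131*55/14) = 9*(-55/1834) = -495/1834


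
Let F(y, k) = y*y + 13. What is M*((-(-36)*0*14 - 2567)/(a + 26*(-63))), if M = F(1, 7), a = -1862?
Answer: 2567/250 ≈ 10.268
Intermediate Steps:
F(y, k) = 13 + y² (F(y, k) = y² + 13 = 13 + y²)
M = 14 (M = 13 + 1² = 13 + 1 = 14)
M*((-(-36)*0*14 - 2567)/(a + 26*(-63))) = 14*((-(-36)*0*14 - 2567)/(-1862 + 26*(-63))) = 14*((-12*0*14 - 2567)/(-1862 - 1638)) = 14*((0*14 - 2567)/(-3500)) = 14*((0 - 2567)*(-1/3500)) = 14*(-2567*(-1/3500)) = 14*(2567/3500) = 2567/250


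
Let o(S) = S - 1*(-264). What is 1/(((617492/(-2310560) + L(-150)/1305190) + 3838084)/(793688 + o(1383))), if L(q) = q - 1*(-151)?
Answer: 59962687805578600/289364628287121617 ≈ 0.20722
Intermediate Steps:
L(q) = 151 + q (L(q) = q + 151 = 151 + q)
o(S) = 264 + S (o(S) = S + 264 = 264 + S)
1/(((617492/(-2310560) + L(-150)/1305190) + 3838084)/(793688 + o(1383))) = 1/(((617492/(-2310560) + (151 - 150)/1305190) + 3838084)/(793688 + (264 + 1383))) = 1/(((617492*(-1/2310560) + 1*(1/1305190)) + 3838084)/(793688 + 1647)) = 1/(((-154373/577640 + 1/1305190) + 3838084)/795335) = 1/((-20148551823/75392995160 + 3838084)*(1/795335)) = 1/((289364628287121617/75392995160)*(1/795335)) = 1/(289364628287121617/59962687805578600) = 59962687805578600/289364628287121617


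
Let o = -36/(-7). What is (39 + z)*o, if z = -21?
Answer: 648/7 ≈ 92.571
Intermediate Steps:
o = 36/7 (o = -36*(-⅐) = 36/7 ≈ 5.1429)
(39 + z)*o = (39 - 21)*(36/7) = 18*(36/7) = 648/7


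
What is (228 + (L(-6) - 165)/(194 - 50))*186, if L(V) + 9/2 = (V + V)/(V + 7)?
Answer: 674777/16 ≈ 42174.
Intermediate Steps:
L(V) = -9/2 + 2*V/(7 + V) (L(V) = -9/2 + (V + V)/(V + 7) = -9/2 + (2*V)/(7 + V) = -9/2 + 2*V/(7 + V))
(228 + (L(-6) - 165)/(194 - 50))*186 = (228 + ((-63 - 5*(-6))/(2*(7 - 6)) - 165)/(194 - 50))*186 = (228 + ((½)*(-63 + 30)/1 - 165)/144)*186 = (228 + ((½)*1*(-33) - 165)*(1/144))*186 = (228 + (-33/2 - 165)*(1/144))*186 = (228 - 363/2*1/144)*186 = (228 - 121/96)*186 = (21767/96)*186 = 674777/16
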